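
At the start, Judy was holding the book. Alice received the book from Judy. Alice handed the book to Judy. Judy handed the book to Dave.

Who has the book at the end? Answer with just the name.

Answer: Dave

Derivation:
Tracking the book through each event:
Start: Judy has the book.
After event 1: Alice has the book.
After event 2: Judy has the book.
After event 3: Dave has the book.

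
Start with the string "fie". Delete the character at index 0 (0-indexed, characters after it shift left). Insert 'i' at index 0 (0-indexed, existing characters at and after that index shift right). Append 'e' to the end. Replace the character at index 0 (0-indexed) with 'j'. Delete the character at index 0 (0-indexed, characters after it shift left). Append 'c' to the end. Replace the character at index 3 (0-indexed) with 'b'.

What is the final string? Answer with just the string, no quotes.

Answer: ieeb

Derivation:
Applying each edit step by step:
Start: "fie"
Op 1 (delete idx 0 = 'f'): "fie" -> "ie"
Op 2 (insert 'i' at idx 0): "ie" -> "iie"
Op 3 (append 'e'): "iie" -> "iiee"
Op 4 (replace idx 0: 'i' -> 'j'): "iiee" -> "jiee"
Op 5 (delete idx 0 = 'j'): "jiee" -> "iee"
Op 6 (append 'c'): "iee" -> "ieec"
Op 7 (replace idx 3: 'c' -> 'b'): "ieec" -> "ieeb"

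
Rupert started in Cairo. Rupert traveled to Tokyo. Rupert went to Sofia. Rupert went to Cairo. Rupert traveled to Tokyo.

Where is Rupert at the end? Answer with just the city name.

Answer: Tokyo

Derivation:
Tracking Rupert's location:
Start: Rupert is in Cairo.
After move 1: Cairo -> Tokyo. Rupert is in Tokyo.
After move 2: Tokyo -> Sofia. Rupert is in Sofia.
After move 3: Sofia -> Cairo. Rupert is in Cairo.
After move 4: Cairo -> Tokyo. Rupert is in Tokyo.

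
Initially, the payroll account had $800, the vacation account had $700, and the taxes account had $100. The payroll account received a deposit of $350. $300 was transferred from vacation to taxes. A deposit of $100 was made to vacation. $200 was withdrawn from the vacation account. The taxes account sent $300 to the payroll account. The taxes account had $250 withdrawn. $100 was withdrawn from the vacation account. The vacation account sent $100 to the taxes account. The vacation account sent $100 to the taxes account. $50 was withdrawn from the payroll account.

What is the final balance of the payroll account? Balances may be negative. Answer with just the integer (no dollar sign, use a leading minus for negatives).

Tracking account balances step by step:
Start: payroll=800, vacation=700, taxes=100
Event 1 (deposit 350 to payroll): payroll: 800 + 350 = 1150. Balances: payroll=1150, vacation=700, taxes=100
Event 2 (transfer 300 vacation -> taxes): vacation: 700 - 300 = 400, taxes: 100 + 300 = 400. Balances: payroll=1150, vacation=400, taxes=400
Event 3 (deposit 100 to vacation): vacation: 400 + 100 = 500. Balances: payroll=1150, vacation=500, taxes=400
Event 4 (withdraw 200 from vacation): vacation: 500 - 200 = 300. Balances: payroll=1150, vacation=300, taxes=400
Event 5 (transfer 300 taxes -> payroll): taxes: 400 - 300 = 100, payroll: 1150 + 300 = 1450. Balances: payroll=1450, vacation=300, taxes=100
Event 6 (withdraw 250 from taxes): taxes: 100 - 250 = -150. Balances: payroll=1450, vacation=300, taxes=-150
Event 7 (withdraw 100 from vacation): vacation: 300 - 100 = 200. Balances: payroll=1450, vacation=200, taxes=-150
Event 8 (transfer 100 vacation -> taxes): vacation: 200 - 100 = 100, taxes: -150 + 100 = -50. Balances: payroll=1450, vacation=100, taxes=-50
Event 9 (transfer 100 vacation -> taxes): vacation: 100 - 100 = 0, taxes: -50 + 100 = 50. Balances: payroll=1450, vacation=0, taxes=50
Event 10 (withdraw 50 from payroll): payroll: 1450 - 50 = 1400. Balances: payroll=1400, vacation=0, taxes=50

Final balance of payroll: 1400

Answer: 1400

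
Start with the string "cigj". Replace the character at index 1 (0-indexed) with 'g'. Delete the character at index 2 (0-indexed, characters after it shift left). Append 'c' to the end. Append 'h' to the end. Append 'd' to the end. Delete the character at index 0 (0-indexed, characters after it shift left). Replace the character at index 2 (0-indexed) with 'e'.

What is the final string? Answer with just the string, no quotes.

Answer: gjehd

Derivation:
Applying each edit step by step:
Start: "cigj"
Op 1 (replace idx 1: 'i' -> 'g'): "cigj" -> "cggj"
Op 2 (delete idx 2 = 'g'): "cggj" -> "cgj"
Op 3 (append 'c'): "cgj" -> "cgjc"
Op 4 (append 'h'): "cgjc" -> "cgjch"
Op 5 (append 'd'): "cgjch" -> "cgjchd"
Op 6 (delete idx 0 = 'c'): "cgjchd" -> "gjchd"
Op 7 (replace idx 2: 'c' -> 'e'): "gjchd" -> "gjehd"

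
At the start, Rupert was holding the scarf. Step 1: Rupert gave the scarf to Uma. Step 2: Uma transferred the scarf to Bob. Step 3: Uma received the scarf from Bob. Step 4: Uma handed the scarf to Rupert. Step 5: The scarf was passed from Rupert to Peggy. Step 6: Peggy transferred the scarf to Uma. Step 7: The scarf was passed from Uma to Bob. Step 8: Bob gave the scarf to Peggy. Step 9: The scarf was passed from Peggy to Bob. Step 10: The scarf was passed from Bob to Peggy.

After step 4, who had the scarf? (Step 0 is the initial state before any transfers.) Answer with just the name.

Answer: Rupert

Derivation:
Tracking the scarf holder through step 4:
After step 0 (start): Rupert
After step 1: Uma
After step 2: Bob
After step 3: Uma
After step 4: Rupert

At step 4, the holder is Rupert.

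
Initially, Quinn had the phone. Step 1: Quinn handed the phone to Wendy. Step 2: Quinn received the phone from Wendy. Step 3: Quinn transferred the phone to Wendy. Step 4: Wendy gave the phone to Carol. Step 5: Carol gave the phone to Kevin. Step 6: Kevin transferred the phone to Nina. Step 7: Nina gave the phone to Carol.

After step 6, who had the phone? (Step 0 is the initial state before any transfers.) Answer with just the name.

Tracking the phone holder through step 6:
After step 0 (start): Quinn
After step 1: Wendy
After step 2: Quinn
After step 3: Wendy
After step 4: Carol
After step 5: Kevin
After step 6: Nina

At step 6, the holder is Nina.

Answer: Nina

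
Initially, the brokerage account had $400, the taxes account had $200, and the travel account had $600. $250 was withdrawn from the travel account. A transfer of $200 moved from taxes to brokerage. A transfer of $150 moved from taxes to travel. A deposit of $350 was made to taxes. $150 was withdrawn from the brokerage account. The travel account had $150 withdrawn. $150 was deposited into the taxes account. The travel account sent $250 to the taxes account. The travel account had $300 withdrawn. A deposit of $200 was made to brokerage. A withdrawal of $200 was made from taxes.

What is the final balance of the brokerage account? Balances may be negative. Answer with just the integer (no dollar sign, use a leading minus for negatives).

Tracking account balances step by step:
Start: brokerage=400, taxes=200, travel=600
Event 1 (withdraw 250 from travel): travel: 600 - 250 = 350. Balances: brokerage=400, taxes=200, travel=350
Event 2 (transfer 200 taxes -> brokerage): taxes: 200 - 200 = 0, brokerage: 400 + 200 = 600. Balances: brokerage=600, taxes=0, travel=350
Event 3 (transfer 150 taxes -> travel): taxes: 0 - 150 = -150, travel: 350 + 150 = 500. Balances: brokerage=600, taxes=-150, travel=500
Event 4 (deposit 350 to taxes): taxes: -150 + 350 = 200. Balances: brokerage=600, taxes=200, travel=500
Event 5 (withdraw 150 from brokerage): brokerage: 600 - 150 = 450. Balances: brokerage=450, taxes=200, travel=500
Event 6 (withdraw 150 from travel): travel: 500 - 150 = 350. Balances: brokerage=450, taxes=200, travel=350
Event 7 (deposit 150 to taxes): taxes: 200 + 150 = 350. Balances: brokerage=450, taxes=350, travel=350
Event 8 (transfer 250 travel -> taxes): travel: 350 - 250 = 100, taxes: 350 + 250 = 600. Balances: brokerage=450, taxes=600, travel=100
Event 9 (withdraw 300 from travel): travel: 100 - 300 = -200. Balances: brokerage=450, taxes=600, travel=-200
Event 10 (deposit 200 to brokerage): brokerage: 450 + 200 = 650. Balances: brokerage=650, taxes=600, travel=-200
Event 11 (withdraw 200 from taxes): taxes: 600 - 200 = 400. Balances: brokerage=650, taxes=400, travel=-200

Final balance of brokerage: 650

Answer: 650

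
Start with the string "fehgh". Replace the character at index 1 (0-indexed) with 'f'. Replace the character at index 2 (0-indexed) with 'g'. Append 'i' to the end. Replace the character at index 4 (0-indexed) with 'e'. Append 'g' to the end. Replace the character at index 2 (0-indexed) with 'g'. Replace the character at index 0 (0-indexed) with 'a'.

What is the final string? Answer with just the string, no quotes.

Answer: afggeig

Derivation:
Applying each edit step by step:
Start: "fehgh"
Op 1 (replace idx 1: 'e' -> 'f'): "fehgh" -> "ffhgh"
Op 2 (replace idx 2: 'h' -> 'g'): "ffhgh" -> "ffggh"
Op 3 (append 'i'): "ffggh" -> "ffgghi"
Op 4 (replace idx 4: 'h' -> 'e'): "ffgghi" -> "ffggei"
Op 5 (append 'g'): "ffggei" -> "ffggeig"
Op 6 (replace idx 2: 'g' -> 'g'): "ffggeig" -> "ffggeig"
Op 7 (replace idx 0: 'f' -> 'a'): "ffggeig" -> "afggeig"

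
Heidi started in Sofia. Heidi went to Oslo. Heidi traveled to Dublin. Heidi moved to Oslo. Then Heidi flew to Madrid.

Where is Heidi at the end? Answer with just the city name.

Tracking Heidi's location:
Start: Heidi is in Sofia.
After move 1: Sofia -> Oslo. Heidi is in Oslo.
After move 2: Oslo -> Dublin. Heidi is in Dublin.
After move 3: Dublin -> Oslo. Heidi is in Oslo.
After move 4: Oslo -> Madrid. Heidi is in Madrid.

Answer: Madrid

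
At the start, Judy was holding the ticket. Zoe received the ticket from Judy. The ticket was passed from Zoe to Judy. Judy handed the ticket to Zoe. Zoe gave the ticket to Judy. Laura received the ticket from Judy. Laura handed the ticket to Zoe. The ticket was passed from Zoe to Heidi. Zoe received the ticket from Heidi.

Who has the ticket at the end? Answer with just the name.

Answer: Zoe

Derivation:
Tracking the ticket through each event:
Start: Judy has the ticket.
After event 1: Zoe has the ticket.
After event 2: Judy has the ticket.
After event 3: Zoe has the ticket.
After event 4: Judy has the ticket.
After event 5: Laura has the ticket.
After event 6: Zoe has the ticket.
After event 7: Heidi has the ticket.
After event 8: Zoe has the ticket.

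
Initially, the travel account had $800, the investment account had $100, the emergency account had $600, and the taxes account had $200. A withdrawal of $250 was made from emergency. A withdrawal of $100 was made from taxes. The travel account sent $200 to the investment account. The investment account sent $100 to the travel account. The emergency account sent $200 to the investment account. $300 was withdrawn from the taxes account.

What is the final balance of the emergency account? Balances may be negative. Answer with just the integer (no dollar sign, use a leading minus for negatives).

Answer: 150

Derivation:
Tracking account balances step by step:
Start: travel=800, investment=100, emergency=600, taxes=200
Event 1 (withdraw 250 from emergency): emergency: 600 - 250 = 350. Balances: travel=800, investment=100, emergency=350, taxes=200
Event 2 (withdraw 100 from taxes): taxes: 200 - 100 = 100. Balances: travel=800, investment=100, emergency=350, taxes=100
Event 3 (transfer 200 travel -> investment): travel: 800 - 200 = 600, investment: 100 + 200 = 300. Balances: travel=600, investment=300, emergency=350, taxes=100
Event 4 (transfer 100 investment -> travel): investment: 300 - 100 = 200, travel: 600 + 100 = 700. Balances: travel=700, investment=200, emergency=350, taxes=100
Event 5 (transfer 200 emergency -> investment): emergency: 350 - 200 = 150, investment: 200 + 200 = 400. Balances: travel=700, investment=400, emergency=150, taxes=100
Event 6 (withdraw 300 from taxes): taxes: 100 - 300 = -200. Balances: travel=700, investment=400, emergency=150, taxes=-200

Final balance of emergency: 150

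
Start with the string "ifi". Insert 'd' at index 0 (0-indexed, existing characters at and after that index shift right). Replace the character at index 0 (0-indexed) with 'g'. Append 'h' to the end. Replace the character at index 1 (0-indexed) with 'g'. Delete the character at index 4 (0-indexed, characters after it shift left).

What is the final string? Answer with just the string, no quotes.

Answer: ggfi

Derivation:
Applying each edit step by step:
Start: "ifi"
Op 1 (insert 'd' at idx 0): "ifi" -> "difi"
Op 2 (replace idx 0: 'd' -> 'g'): "difi" -> "gifi"
Op 3 (append 'h'): "gifi" -> "gifih"
Op 4 (replace idx 1: 'i' -> 'g'): "gifih" -> "ggfih"
Op 5 (delete idx 4 = 'h'): "ggfih" -> "ggfi"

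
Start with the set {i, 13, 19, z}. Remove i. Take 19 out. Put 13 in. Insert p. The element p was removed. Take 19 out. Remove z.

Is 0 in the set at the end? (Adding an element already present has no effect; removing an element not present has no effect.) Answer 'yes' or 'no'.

Tracking the set through each operation:
Start: {13, 19, i, z}
Event 1 (remove i): removed. Set: {13, 19, z}
Event 2 (remove 19): removed. Set: {13, z}
Event 3 (add 13): already present, no change. Set: {13, z}
Event 4 (add p): added. Set: {13, p, z}
Event 5 (remove p): removed. Set: {13, z}
Event 6 (remove 19): not present, no change. Set: {13, z}
Event 7 (remove z): removed. Set: {13}

Final set: {13} (size 1)
0 is NOT in the final set.

Answer: no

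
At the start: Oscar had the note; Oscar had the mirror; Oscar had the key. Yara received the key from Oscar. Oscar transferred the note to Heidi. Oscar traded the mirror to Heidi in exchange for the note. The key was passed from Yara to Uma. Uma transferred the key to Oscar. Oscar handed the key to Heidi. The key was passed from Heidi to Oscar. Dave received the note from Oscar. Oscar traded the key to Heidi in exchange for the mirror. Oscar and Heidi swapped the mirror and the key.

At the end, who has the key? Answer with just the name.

Tracking all object holders:
Start: note:Oscar, mirror:Oscar, key:Oscar
Event 1 (give key: Oscar -> Yara). State: note:Oscar, mirror:Oscar, key:Yara
Event 2 (give note: Oscar -> Heidi). State: note:Heidi, mirror:Oscar, key:Yara
Event 3 (swap mirror<->note: now mirror:Heidi, note:Oscar). State: note:Oscar, mirror:Heidi, key:Yara
Event 4 (give key: Yara -> Uma). State: note:Oscar, mirror:Heidi, key:Uma
Event 5 (give key: Uma -> Oscar). State: note:Oscar, mirror:Heidi, key:Oscar
Event 6 (give key: Oscar -> Heidi). State: note:Oscar, mirror:Heidi, key:Heidi
Event 7 (give key: Heidi -> Oscar). State: note:Oscar, mirror:Heidi, key:Oscar
Event 8 (give note: Oscar -> Dave). State: note:Dave, mirror:Heidi, key:Oscar
Event 9 (swap key<->mirror: now key:Heidi, mirror:Oscar). State: note:Dave, mirror:Oscar, key:Heidi
Event 10 (swap mirror<->key: now mirror:Heidi, key:Oscar). State: note:Dave, mirror:Heidi, key:Oscar

Final state: note:Dave, mirror:Heidi, key:Oscar
The key is held by Oscar.

Answer: Oscar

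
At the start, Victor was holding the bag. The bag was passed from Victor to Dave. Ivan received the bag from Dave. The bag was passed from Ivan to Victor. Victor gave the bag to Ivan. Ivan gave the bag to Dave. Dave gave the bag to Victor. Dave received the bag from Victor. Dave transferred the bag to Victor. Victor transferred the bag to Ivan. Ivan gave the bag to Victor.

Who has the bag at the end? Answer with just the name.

Tracking the bag through each event:
Start: Victor has the bag.
After event 1: Dave has the bag.
After event 2: Ivan has the bag.
After event 3: Victor has the bag.
After event 4: Ivan has the bag.
After event 5: Dave has the bag.
After event 6: Victor has the bag.
After event 7: Dave has the bag.
After event 8: Victor has the bag.
After event 9: Ivan has the bag.
After event 10: Victor has the bag.

Answer: Victor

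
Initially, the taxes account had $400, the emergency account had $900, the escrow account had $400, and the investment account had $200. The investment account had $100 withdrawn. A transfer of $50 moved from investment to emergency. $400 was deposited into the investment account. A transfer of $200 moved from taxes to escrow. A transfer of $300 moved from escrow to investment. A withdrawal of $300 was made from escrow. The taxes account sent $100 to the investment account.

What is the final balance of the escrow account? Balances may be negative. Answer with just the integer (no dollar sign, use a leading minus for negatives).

Answer: 0

Derivation:
Tracking account balances step by step:
Start: taxes=400, emergency=900, escrow=400, investment=200
Event 1 (withdraw 100 from investment): investment: 200 - 100 = 100. Balances: taxes=400, emergency=900, escrow=400, investment=100
Event 2 (transfer 50 investment -> emergency): investment: 100 - 50 = 50, emergency: 900 + 50 = 950. Balances: taxes=400, emergency=950, escrow=400, investment=50
Event 3 (deposit 400 to investment): investment: 50 + 400 = 450. Balances: taxes=400, emergency=950, escrow=400, investment=450
Event 4 (transfer 200 taxes -> escrow): taxes: 400 - 200 = 200, escrow: 400 + 200 = 600. Balances: taxes=200, emergency=950, escrow=600, investment=450
Event 5 (transfer 300 escrow -> investment): escrow: 600 - 300 = 300, investment: 450 + 300 = 750. Balances: taxes=200, emergency=950, escrow=300, investment=750
Event 6 (withdraw 300 from escrow): escrow: 300 - 300 = 0. Balances: taxes=200, emergency=950, escrow=0, investment=750
Event 7 (transfer 100 taxes -> investment): taxes: 200 - 100 = 100, investment: 750 + 100 = 850. Balances: taxes=100, emergency=950, escrow=0, investment=850

Final balance of escrow: 0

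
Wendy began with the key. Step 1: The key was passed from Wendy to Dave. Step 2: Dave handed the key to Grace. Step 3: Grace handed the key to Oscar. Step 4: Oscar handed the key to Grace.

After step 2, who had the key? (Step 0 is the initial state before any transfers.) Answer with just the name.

Tracking the key holder through step 2:
After step 0 (start): Wendy
After step 1: Dave
After step 2: Grace

At step 2, the holder is Grace.

Answer: Grace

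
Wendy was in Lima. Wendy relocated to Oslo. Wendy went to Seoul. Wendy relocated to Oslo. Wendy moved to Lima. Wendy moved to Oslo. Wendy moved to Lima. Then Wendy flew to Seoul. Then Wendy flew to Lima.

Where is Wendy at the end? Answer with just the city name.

Answer: Lima

Derivation:
Tracking Wendy's location:
Start: Wendy is in Lima.
After move 1: Lima -> Oslo. Wendy is in Oslo.
After move 2: Oslo -> Seoul. Wendy is in Seoul.
After move 3: Seoul -> Oslo. Wendy is in Oslo.
After move 4: Oslo -> Lima. Wendy is in Lima.
After move 5: Lima -> Oslo. Wendy is in Oslo.
After move 6: Oslo -> Lima. Wendy is in Lima.
After move 7: Lima -> Seoul. Wendy is in Seoul.
After move 8: Seoul -> Lima. Wendy is in Lima.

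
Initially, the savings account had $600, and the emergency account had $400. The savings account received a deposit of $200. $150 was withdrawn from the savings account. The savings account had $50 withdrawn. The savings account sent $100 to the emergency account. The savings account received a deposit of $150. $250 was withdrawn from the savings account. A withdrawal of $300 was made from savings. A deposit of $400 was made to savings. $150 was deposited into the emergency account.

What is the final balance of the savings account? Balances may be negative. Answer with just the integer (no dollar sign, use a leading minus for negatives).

Tracking account balances step by step:
Start: savings=600, emergency=400
Event 1 (deposit 200 to savings): savings: 600 + 200 = 800. Balances: savings=800, emergency=400
Event 2 (withdraw 150 from savings): savings: 800 - 150 = 650. Balances: savings=650, emergency=400
Event 3 (withdraw 50 from savings): savings: 650 - 50 = 600. Balances: savings=600, emergency=400
Event 4 (transfer 100 savings -> emergency): savings: 600 - 100 = 500, emergency: 400 + 100 = 500. Balances: savings=500, emergency=500
Event 5 (deposit 150 to savings): savings: 500 + 150 = 650. Balances: savings=650, emergency=500
Event 6 (withdraw 250 from savings): savings: 650 - 250 = 400. Balances: savings=400, emergency=500
Event 7 (withdraw 300 from savings): savings: 400 - 300 = 100. Balances: savings=100, emergency=500
Event 8 (deposit 400 to savings): savings: 100 + 400 = 500. Balances: savings=500, emergency=500
Event 9 (deposit 150 to emergency): emergency: 500 + 150 = 650. Balances: savings=500, emergency=650

Final balance of savings: 500

Answer: 500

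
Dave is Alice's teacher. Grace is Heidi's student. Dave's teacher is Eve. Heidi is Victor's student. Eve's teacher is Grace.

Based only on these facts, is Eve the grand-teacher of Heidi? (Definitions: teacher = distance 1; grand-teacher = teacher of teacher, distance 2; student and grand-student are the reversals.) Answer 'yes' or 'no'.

Reconstructing the teacher chain from the given facts:
  Victor -> Heidi -> Grace -> Eve -> Dave -> Alice
(each arrow means 'teacher of the next')
Positions in the chain (0 = top):
  position of Victor: 0
  position of Heidi: 1
  position of Grace: 2
  position of Eve: 3
  position of Dave: 4
  position of Alice: 5

Eve is at position 3, Heidi is at position 1; signed distance (j - i) = -2.
'grand-teacher' requires j - i = 2. Actual distance is -2, so the relation does NOT hold.

Answer: no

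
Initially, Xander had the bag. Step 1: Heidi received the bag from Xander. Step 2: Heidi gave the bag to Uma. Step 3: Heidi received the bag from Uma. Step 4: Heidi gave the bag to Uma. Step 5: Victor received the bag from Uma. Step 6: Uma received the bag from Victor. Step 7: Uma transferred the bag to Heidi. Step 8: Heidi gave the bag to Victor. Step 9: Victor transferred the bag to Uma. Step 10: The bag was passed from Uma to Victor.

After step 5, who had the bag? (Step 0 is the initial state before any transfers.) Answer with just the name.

Tracking the bag holder through step 5:
After step 0 (start): Xander
After step 1: Heidi
After step 2: Uma
After step 3: Heidi
After step 4: Uma
After step 5: Victor

At step 5, the holder is Victor.

Answer: Victor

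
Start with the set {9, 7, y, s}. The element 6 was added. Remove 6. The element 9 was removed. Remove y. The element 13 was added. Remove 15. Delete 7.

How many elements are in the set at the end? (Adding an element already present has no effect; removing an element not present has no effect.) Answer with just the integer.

Answer: 2

Derivation:
Tracking the set through each operation:
Start: {7, 9, s, y}
Event 1 (add 6): added. Set: {6, 7, 9, s, y}
Event 2 (remove 6): removed. Set: {7, 9, s, y}
Event 3 (remove 9): removed. Set: {7, s, y}
Event 4 (remove y): removed. Set: {7, s}
Event 5 (add 13): added. Set: {13, 7, s}
Event 6 (remove 15): not present, no change. Set: {13, 7, s}
Event 7 (remove 7): removed. Set: {13, s}

Final set: {13, s} (size 2)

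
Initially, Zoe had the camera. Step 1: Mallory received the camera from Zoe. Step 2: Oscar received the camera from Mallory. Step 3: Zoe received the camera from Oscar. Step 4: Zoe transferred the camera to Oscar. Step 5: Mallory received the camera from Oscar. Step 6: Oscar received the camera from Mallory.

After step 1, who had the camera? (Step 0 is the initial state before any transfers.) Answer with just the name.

Tracking the camera holder through step 1:
After step 0 (start): Zoe
After step 1: Mallory

At step 1, the holder is Mallory.

Answer: Mallory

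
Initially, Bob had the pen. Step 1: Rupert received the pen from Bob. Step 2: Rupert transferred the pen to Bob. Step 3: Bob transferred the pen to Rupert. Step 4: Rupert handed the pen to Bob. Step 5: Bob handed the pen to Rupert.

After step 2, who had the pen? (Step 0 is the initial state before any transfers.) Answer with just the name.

Answer: Bob

Derivation:
Tracking the pen holder through step 2:
After step 0 (start): Bob
After step 1: Rupert
After step 2: Bob

At step 2, the holder is Bob.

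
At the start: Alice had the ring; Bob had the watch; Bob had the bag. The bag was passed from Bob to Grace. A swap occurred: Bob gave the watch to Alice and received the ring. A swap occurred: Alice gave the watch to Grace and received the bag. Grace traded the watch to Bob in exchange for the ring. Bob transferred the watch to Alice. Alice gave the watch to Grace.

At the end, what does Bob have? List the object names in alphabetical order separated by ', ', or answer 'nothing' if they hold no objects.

Answer: nothing

Derivation:
Tracking all object holders:
Start: ring:Alice, watch:Bob, bag:Bob
Event 1 (give bag: Bob -> Grace). State: ring:Alice, watch:Bob, bag:Grace
Event 2 (swap watch<->ring: now watch:Alice, ring:Bob). State: ring:Bob, watch:Alice, bag:Grace
Event 3 (swap watch<->bag: now watch:Grace, bag:Alice). State: ring:Bob, watch:Grace, bag:Alice
Event 4 (swap watch<->ring: now watch:Bob, ring:Grace). State: ring:Grace, watch:Bob, bag:Alice
Event 5 (give watch: Bob -> Alice). State: ring:Grace, watch:Alice, bag:Alice
Event 6 (give watch: Alice -> Grace). State: ring:Grace, watch:Grace, bag:Alice

Final state: ring:Grace, watch:Grace, bag:Alice
Bob holds: (nothing).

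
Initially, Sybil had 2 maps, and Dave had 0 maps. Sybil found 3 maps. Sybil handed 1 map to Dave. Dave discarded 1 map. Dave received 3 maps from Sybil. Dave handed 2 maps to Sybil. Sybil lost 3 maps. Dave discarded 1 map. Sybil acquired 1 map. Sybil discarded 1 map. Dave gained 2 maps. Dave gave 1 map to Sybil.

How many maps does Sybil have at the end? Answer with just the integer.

Answer: 1

Derivation:
Tracking counts step by step:
Start: Sybil=2, Dave=0
Event 1 (Sybil +3): Sybil: 2 -> 5. State: Sybil=5, Dave=0
Event 2 (Sybil -> Dave, 1): Sybil: 5 -> 4, Dave: 0 -> 1. State: Sybil=4, Dave=1
Event 3 (Dave -1): Dave: 1 -> 0. State: Sybil=4, Dave=0
Event 4 (Sybil -> Dave, 3): Sybil: 4 -> 1, Dave: 0 -> 3. State: Sybil=1, Dave=3
Event 5 (Dave -> Sybil, 2): Dave: 3 -> 1, Sybil: 1 -> 3. State: Sybil=3, Dave=1
Event 6 (Sybil -3): Sybil: 3 -> 0. State: Sybil=0, Dave=1
Event 7 (Dave -1): Dave: 1 -> 0. State: Sybil=0, Dave=0
Event 8 (Sybil +1): Sybil: 0 -> 1. State: Sybil=1, Dave=0
Event 9 (Sybil -1): Sybil: 1 -> 0. State: Sybil=0, Dave=0
Event 10 (Dave +2): Dave: 0 -> 2. State: Sybil=0, Dave=2
Event 11 (Dave -> Sybil, 1): Dave: 2 -> 1, Sybil: 0 -> 1. State: Sybil=1, Dave=1

Sybil's final count: 1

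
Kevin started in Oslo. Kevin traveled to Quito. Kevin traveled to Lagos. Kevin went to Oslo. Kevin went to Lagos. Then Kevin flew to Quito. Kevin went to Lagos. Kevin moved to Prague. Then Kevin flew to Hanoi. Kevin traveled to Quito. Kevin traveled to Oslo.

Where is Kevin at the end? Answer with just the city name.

Tracking Kevin's location:
Start: Kevin is in Oslo.
After move 1: Oslo -> Quito. Kevin is in Quito.
After move 2: Quito -> Lagos. Kevin is in Lagos.
After move 3: Lagos -> Oslo. Kevin is in Oslo.
After move 4: Oslo -> Lagos. Kevin is in Lagos.
After move 5: Lagos -> Quito. Kevin is in Quito.
After move 6: Quito -> Lagos. Kevin is in Lagos.
After move 7: Lagos -> Prague. Kevin is in Prague.
After move 8: Prague -> Hanoi. Kevin is in Hanoi.
After move 9: Hanoi -> Quito. Kevin is in Quito.
After move 10: Quito -> Oslo. Kevin is in Oslo.

Answer: Oslo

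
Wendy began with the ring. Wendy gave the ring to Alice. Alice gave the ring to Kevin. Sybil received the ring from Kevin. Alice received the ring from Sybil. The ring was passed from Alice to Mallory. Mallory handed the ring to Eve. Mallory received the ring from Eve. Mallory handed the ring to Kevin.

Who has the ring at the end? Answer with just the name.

Tracking the ring through each event:
Start: Wendy has the ring.
After event 1: Alice has the ring.
After event 2: Kevin has the ring.
After event 3: Sybil has the ring.
After event 4: Alice has the ring.
After event 5: Mallory has the ring.
After event 6: Eve has the ring.
After event 7: Mallory has the ring.
After event 8: Kevin has the ring.

Answer: Kevin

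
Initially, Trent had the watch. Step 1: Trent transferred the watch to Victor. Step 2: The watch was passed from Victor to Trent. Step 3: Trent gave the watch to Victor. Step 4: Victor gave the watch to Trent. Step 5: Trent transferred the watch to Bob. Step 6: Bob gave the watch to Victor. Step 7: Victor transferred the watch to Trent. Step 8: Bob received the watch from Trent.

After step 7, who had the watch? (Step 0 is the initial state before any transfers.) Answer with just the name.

Tracking the watch holder through step 7:
After step 0 (start): Trent
After step 1: Victor
After step 2: Trent
After step 3: Victor
After step 4: Trent
After step 5: Bob
After step 6: Victor
After step 7: Trent

At step 7, the holder is Trent.

Answer: Trent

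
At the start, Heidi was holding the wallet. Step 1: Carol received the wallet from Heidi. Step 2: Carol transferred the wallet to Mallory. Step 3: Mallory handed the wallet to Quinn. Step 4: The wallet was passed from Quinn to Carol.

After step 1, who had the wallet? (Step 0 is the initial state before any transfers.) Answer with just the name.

Tracking the wallet holder through step 1:
After step 0 (start): Heidi
After step 1: Carol

At step 1, the holder is Carol.

Answer: Carol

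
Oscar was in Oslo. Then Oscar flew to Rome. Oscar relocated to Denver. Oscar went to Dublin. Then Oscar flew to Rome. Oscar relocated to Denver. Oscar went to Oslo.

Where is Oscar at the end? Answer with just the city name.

Answer: Oslo

Derivation:
Tracking Oscar's location:
Start: Oscar is in Oslo.
After move 1: Oslo -> Rome. Oscar is in Rome.
After move 2: Rome -> Denver. Oscar is in Denver.
After move 3: Denver -> Dublin. Oscar is in Dublin.
After move 4: Dublin -> Rome. Oscar is in Rome.
After move 5: Rome -> Denver. Oscar is in Denver.
After move 6: Denver -> Oslo. Oscar is in Oslo.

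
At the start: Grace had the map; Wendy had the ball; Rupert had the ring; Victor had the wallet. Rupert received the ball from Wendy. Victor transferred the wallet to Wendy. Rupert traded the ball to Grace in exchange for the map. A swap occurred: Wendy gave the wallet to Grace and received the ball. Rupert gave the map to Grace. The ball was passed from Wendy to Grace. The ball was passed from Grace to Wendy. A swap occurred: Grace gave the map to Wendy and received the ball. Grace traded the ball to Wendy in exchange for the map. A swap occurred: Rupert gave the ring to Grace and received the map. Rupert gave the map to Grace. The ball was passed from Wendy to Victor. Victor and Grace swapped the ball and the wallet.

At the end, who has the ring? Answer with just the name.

Tracking all object holders:
Start: map:Grace, ball:Wendy, ring:Rupert, wallet:Victor
Event 1 (give ball: Wendy -> Rupert). State: map:Grace, ball:Rupert, ring:Rupert, wallet:Victor
Event 2 (give wallet: Victor -> Wendy). State: map:Grace, ball:Rupert, ring:Rupert, wallet:Wendy
Event 3 (swap ball<->map: now ball:Grace, map:Rupert). State: map:Rupert, ball:Grace, ring:Rupert, wallet:Wendy
Event 4 (swap wallet<->ball: now wallet:Grace, ball:Wendy). State: map:Rupert, ball:Wendy, ring:Rupert, wallet:Grace
Event 5 (give map: Rupert -> Grace). State: map:Grace, ball:Wendy, ring:Rupert, wallet:Grace
Event 6 (give ball: Wendy -> Grace). State: map:Grace, ball:Grace, ring:Rupert, wallet:Grace
Event 7 (give ball: Grace -> Wendy). State: map:Grace, ball:Wendy, ring:Rupert, wallet:Grace
Event 8 (swap map<->ball: now map:Wendy, ball:Grace). State: map:Wendy, ball:Grace, ring:Rupert, wallet:Grace
Event 9 (swap ball<->map: now ball:Wendy, map:Grace). State: map:Grace, ball:Wendy, ring:Rupert, wallet:Grace
Event 10 (swap ring<->map: now ring:Grace, map:Rupert). State: map:Rupert, ball:Wendy, ring:Grace, wallet:Grace
Event 11 (give map: Rupert -> Grace). State: map:Grace, ball:Wendy, ring:Grace, wallet:Grace
Event 12 (give ball: Wendy -> Victor). State: map:Grace, ball:Victor, ring:Grace, wallet:Grace
Event 13 (swap ball<->wallet: now ball:Grace, wallet:Victor). State: map:Grace, ball:Grace, ring:Grace, wallet:Victor

Final state: map:Grace, ball:Grace, ring:Grace, wallet:Victor
The ring is held by Grace.

Answer: Grace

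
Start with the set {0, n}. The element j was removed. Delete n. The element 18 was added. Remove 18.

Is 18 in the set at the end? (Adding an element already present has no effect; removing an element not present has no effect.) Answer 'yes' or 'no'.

Tracking the set through each operation:
Start: {0, n}
Event 1 (remove j): not present, no change. Set: {0, n}
Event 2 (remove n): removed. Set: {0}
Event 3 (add 18): added. Set: {0, 18}
Event 4 (remove 18): removed. Set: {0}

Final set: {0} (size 1)
18 is NOT in the final set.

Answer: no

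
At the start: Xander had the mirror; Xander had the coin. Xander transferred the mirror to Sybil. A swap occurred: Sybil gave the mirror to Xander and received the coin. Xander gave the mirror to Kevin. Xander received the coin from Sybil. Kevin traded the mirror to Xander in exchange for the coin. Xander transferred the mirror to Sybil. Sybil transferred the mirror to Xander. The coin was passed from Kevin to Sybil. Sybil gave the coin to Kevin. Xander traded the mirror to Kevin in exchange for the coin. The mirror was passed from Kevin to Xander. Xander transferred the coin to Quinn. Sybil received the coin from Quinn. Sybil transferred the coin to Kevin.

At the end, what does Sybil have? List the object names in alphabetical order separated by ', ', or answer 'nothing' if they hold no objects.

Tracking all object holders:
Start: mirror:Xander, coin:Xander
Event 1 (give mirror: Xander -> Sybil). State: mirror:Sybil, coin:Xander
Event 2 (swap mirror<->coin: now mirror:Xander, coin:Sybil). State: mirror:Xander, coin:Sybil
Event 3 (give mirror: Xander -> Kevin). State: mirror:Kevin, coin:Sybil
Event 4 (give coin: Sybil -> Xander). State: mirror:Kevin, coin:Xander
Event 5 (swap mirror<->coin: now mirror:Xander, coin:Kevin). State: mirror:Xander, coin:Kevin
Event 6 (give mirror: Xander -> Sybil). State: mirror:Sybil, coin:Kevin
Event 7 (give mirror: Sybil -> Xander). State: mirror:Xander, coin:Kevin
Event 8 (give coin: Kevin -> Sybil). State: mirror:Xander, coin:Sybil
Event 9 (give coin: Sybil -> Kevin). State: mirror:Xander, coin:Kevin
Event 10 (swap mirror<->coin: now mirror:Kevin, coin:Xander). State: mirror:Kevin, coin:Xander
Event 11 (give mirror: Kevin -> Xander). State: mirror:Xander, coin:Xander
Event 12 (give coin: Xander -> Quinn). State: mirror:Xander, coin:Quinn
Event 13 (give coin: Quinn -> Sybil). State: mirror:Xander, coin:Sybil
Event 14 (give coin: Sybil -> Kevin). State: mirror:Xander, coin:Kevin

Final state: mirror:Xander, coin:Kevin
Sybil holds: (nothing).

Answer: nothing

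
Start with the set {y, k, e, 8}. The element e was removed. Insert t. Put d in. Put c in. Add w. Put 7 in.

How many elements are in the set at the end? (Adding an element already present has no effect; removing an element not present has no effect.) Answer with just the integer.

Answer: 8

Derivation:
Tracking the set through each operation:
Start: {8, e, k, y}
Event 1 (remove e): removed. Set: {8, k, y}
Event 2 (add t): added. Set: {8, k, t, y}
Event 3 (add d): added. Set: {8, d, k, t, y}
Event 4 (add c): added. Set: {8, c, d, k, t, y}
Event 5 (add w): added. Set: {8, c, d, k, t, w, y}
Event 6 (add 7): added. Set: {7, 8, c, d, k, t, w, y}

Final set: {7, 8, c, d, k, t, w, y} (size 8)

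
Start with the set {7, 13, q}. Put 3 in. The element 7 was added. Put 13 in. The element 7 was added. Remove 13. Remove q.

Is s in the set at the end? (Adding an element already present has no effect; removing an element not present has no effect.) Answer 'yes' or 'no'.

Answer: no

Derivation:
Tracking the set through each operation:
Start: {13, 7, q}
Event 1 (add 3): added. Set: {13, 3, 7, q}
Event 2 (add 7): already present, no change. Set: {13, 3, 7, q}
Event 3 (add 13): already present, no change. Set: {13, 3, 7, q}
Event 4 (add 7): already present, no change. Set: {13, 3, 7, q}
Event 5 (remove 13): removed. Set: {3, 7, q}
Event 6 (remove q): removed. Set: {3, 7}

Final set: {3, 7} (size 2)
s is NOT in the final set.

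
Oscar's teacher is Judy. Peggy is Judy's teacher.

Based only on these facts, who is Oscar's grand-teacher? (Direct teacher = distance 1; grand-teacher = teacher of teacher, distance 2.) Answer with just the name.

Answer: Peggy

Derivation:
Reconstructing the teacher chain from the given facts:
  Peggy -> Judy -> Oscar
(each arrow means 'teacher of the next')
Positions in the chain (0 = top):
  position of Peggy: 0
  position of Judy: 1
  position of Oscar: 2

Oscar is at position 2; the grand-teacher is 2 steps up the chain, i.e. position 0: Peggy.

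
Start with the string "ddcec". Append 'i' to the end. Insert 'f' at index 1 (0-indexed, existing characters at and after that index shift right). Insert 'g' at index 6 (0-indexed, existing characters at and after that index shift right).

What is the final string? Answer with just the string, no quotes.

Answer: dfdcecgi

Derivation:
Applying each edit step by step:
Start: "ddcec"
Op 1 (append 'i'): "ddcec" -> "ddceci"
Op 2 (insert 'f' at idx 1): "ddceci" -> "dfdceci"
Op 3 (insert 'g' at idx 6): "dfdceci" -> "dfdcecgi"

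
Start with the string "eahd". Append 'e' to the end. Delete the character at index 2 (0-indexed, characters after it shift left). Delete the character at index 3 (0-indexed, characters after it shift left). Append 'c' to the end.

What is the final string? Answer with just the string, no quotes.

Applying each edit step by step:
Start: "eahd"
Op 1 (append 'e'): "eahd" -> "eahde"
Op 2 (delete idx 2 = 'h'): "eahde" -> "eade"
Op 3 (delete idx 3 = 'e'): "eade" -> "ead"
Op 4 (append 'c'): "ead" -> "eadc"

Answer: eadc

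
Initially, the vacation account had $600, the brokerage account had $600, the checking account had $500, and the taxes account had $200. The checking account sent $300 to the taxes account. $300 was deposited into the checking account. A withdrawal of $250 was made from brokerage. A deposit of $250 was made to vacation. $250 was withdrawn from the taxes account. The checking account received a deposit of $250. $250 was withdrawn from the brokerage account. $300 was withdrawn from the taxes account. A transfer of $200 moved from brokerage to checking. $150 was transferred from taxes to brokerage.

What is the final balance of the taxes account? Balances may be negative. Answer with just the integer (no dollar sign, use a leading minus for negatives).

Answer: -200

Derivation:
Tracking account balances step by step:
Start: vacation=600, brokerage=600, checking=500, taxes=200
Event 1 (transfer 300 checking -> taxes): checking: 500 - 300 = 200, taxes: 200 + 300 = 500. Balances: vacation=600, brokerage=600, checking=200, taxes=500
Event 2 (deposit 300 to checking): checking: 200 + 300 = 500. Balances: vacation=600, brokerage=600, checking=500, taxes=500
Event 3 (withdraw 250 from brokerage): brokerage: 600 - 250 = 350. Balances: vacation=600, brokerage=350, checking=500, taxes=500
Event 4 (deposit 250 to vacation): vacation: 600 + 250 = 850. Balances: vacation=850, brokerage=350, checking=500, taxes=500
Event 5 (withdraw 250 from taxes): taxes: 500 - 250 = 250. Balances: vacation=850, brokerage=350, checking=500, taxes=250
Event 6 (deposit 250 to checking): checking: 500 + 250 = 750. Balances: vacation=850, brokerage=350, checking=750, taxes=250
Event 7 (withdraw 250 from brokerage): brokerage: 350 - 250 = 100. Balances: vacation=850, brokerage=100, checking=750, taxes=250
Event 8 (withdraw 300 from taxes): taxes: 250 - 300 = -50. Balances: vacation=850, brokerage=100, checking=750, taxes=-50
Event 9 (transfer 200 brokerage -> checking): brokerage: 100 - 200 = -100, checking: 750 + 200 = 950. Balances: vacation=850, brokerage=-100, checking=950, taxes=-50
Event 10 (transfer 150 taxes -> brokerage): taxes: -50 - 150 = -200, brokerage: -100 + 150 = 50. Balances: vacation=850, brokerage=50, checking=950, taxes=-200

Final balance of taxes: -200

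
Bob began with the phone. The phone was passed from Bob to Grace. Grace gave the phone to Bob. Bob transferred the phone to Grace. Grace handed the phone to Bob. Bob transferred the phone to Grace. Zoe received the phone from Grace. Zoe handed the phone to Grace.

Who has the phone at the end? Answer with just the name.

Tracking the phone through each event:
Start: Bob has the phone.
After event 1: Grace has the phone.
After event 2: Bob has the phone.
After event 3: Grace has the phone.
After event 4: Bob has the phone.
After event 5: Grace has the phone.
After event 6: Zoe has the phone.
After event 7: Grace has the phone.

Answer: Grace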